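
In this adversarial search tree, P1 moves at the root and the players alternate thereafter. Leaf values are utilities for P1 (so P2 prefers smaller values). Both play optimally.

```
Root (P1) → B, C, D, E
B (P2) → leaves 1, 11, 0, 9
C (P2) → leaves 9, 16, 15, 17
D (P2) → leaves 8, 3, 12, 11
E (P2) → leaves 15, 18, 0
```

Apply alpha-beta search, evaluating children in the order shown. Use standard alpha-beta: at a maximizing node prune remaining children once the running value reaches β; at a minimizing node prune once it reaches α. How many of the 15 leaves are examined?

12

B [α=-∞,β=+∞]: v=0
C [α=0,β=+∞]: v=9
D [α=9,β=+∞]: v=8 after child 1 ≤ α → α-cutoff, skip 3
E [α=9,β=+∞]: v=0
Root [α=-∞,β=+∞]: v=9
Leaves evaluated: 12 of 15.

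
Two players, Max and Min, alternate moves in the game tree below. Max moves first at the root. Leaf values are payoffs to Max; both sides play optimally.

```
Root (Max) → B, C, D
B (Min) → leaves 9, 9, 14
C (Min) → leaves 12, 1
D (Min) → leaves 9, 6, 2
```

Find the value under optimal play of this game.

9

B (Min): min(9, 9, 14) = 9
C (Min): min(12, 1) = 1
D (Min): min(9, 6, 2) = 2
Root (Max): max(9, 1, 2) = 9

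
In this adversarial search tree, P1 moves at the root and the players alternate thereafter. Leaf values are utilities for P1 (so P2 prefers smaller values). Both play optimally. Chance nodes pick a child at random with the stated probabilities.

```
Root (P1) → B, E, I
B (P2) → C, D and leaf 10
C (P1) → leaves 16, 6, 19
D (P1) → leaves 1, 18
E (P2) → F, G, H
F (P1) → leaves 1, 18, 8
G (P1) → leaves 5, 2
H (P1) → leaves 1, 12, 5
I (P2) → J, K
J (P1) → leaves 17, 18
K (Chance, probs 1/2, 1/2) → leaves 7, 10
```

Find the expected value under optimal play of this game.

10

C (P1): max(16, 6, 19) = 19
D (P1): max(1, 18) = 18
B (P2): min(19, 18, 10) = 10
F (P1): max(1, 18, 8) = 18
G (P1): max(5, 2) = 5
H (P1): max(1, 12, 5) = 12
E (P2): min(18, 5, 12) = 5
J (P1): max(17, 18) = 18
K (Chance): 1/2·7 + 1/2·10 = 8.5
I (P2): min(18, 8.5) = 8.5
Root (P1): max(10, 5, 8.5) = 10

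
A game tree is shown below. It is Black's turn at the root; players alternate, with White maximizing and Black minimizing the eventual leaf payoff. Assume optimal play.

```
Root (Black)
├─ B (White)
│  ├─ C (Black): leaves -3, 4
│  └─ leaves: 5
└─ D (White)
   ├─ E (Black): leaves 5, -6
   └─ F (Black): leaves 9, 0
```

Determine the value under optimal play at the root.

0

C (Black): min(-3, 4) = -3
B (White): max(-3, 5) = 5
E (Black): min(5, -6) = -6
F (Black): min(9, 0) = 0
D (White): max(-6, 0) = 0
Root (Black): min(5, 0) = 0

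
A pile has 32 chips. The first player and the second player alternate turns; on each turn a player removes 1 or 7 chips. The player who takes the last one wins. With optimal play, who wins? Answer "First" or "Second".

Second

Positions where the player to move wins (W) vs loses (L):
i:   0  1  2  3  4  5  6  7  8  9 10 11 12 13 14 15 16 17 18 19 20 21 22 23 24 25 26 27 28 29 30 31 32
     L  W  L  W  L  W  L  W  L  W  L  W  L  W  L  W  L  W  L  W  L  W  L  W  L  W  L  W  L  W  L  W  L
Position 32 is L, so the second player wins.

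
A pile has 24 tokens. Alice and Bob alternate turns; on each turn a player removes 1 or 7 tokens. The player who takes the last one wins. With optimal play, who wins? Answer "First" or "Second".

Second

i:   0  1  2  3  4  5  6  7  8  9 10 11 12 13 14 15 16 17 18 19 20 21 22 23 24
     L  W  L  W  L  W  L  W  L  W  L  W  L  W  L  W  L  W  L  W  L  W  L  W  L
Position 24 is L, so the second player wins.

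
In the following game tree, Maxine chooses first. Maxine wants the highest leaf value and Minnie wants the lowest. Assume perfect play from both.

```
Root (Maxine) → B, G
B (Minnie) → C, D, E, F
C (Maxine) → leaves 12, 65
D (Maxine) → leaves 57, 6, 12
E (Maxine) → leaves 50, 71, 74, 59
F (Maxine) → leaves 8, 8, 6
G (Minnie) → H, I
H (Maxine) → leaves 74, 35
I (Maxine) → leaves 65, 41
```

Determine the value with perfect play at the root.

C (Maxine): max(12, 65) = 65
D (Maxine): max(57, 6, 12) = 57
E (Maxine): max(50, 71, 74, 59) = 74
F (Maxine): max(8, 8, 6) = 8
B (Minnie): min(65, 57, 74, 8) = 8
H (Maxine): max(74, 35) = 74
I (Maxine): max(65, 41) = 65
G (Minnie): min(74, 65) = 65
Root (Maxine): max(8, 65) = 65

65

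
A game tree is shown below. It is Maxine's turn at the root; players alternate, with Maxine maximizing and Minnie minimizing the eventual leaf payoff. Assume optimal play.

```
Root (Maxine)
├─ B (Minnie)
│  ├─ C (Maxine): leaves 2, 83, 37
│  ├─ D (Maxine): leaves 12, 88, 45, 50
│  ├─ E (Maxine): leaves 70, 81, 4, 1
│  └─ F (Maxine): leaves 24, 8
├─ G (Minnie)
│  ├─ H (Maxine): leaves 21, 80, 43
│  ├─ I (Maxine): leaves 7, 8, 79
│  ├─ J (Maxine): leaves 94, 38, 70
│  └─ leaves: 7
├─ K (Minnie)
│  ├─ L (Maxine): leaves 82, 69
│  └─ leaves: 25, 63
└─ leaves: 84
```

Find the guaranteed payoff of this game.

84

C (Maxine): max(2, 83, 37) = 83
D (Maxine): max(12, 88, 45, 50) = 88
E (Maxine): max(70, 81, 4, 1) = 81
F (Maxine): max(24, 8) = 24
B (Minnie): min(83, 88, 81, 24) = 24
H (Maxine): max(21, 80, 43) = 80
I (Maxine): max(7, 8, 79) = 79
J (Maxine): max(94, 38, 70) = 94
G (Minnie): min(80, 79, 94, 7) = 7
L (Maxine): max(82, 69) = 82
K (Minnie): min(82, 25, 63) = 25
Root (Maxine): max(24, 7, 25, 84) = 84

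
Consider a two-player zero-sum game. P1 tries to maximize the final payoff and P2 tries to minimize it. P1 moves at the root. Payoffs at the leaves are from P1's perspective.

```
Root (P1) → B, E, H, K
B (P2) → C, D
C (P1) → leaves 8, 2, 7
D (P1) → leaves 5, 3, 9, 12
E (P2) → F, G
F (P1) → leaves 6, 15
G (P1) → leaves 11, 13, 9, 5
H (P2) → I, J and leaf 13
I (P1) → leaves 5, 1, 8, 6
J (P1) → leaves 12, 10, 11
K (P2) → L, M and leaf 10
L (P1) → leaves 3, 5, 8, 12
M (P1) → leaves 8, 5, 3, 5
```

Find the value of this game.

13

C (P1): max(8, 2, 7) = 8
D (P1): max(5, 3, 9, 12) = 12
B (P2): min(8, 12) = 8
F (P1): max(6, 15) = 15
G (P1): max(11, 13, 9, 5) = 13
E (P2): min(15, 13) = 13
I (P1): max(5, 1, 8, 6) = 8
J (P1): max(12, 10, 11) = 12
H (P2): min(8, 12, 13) = 8
L (P1): max(3, 5, 8, 12) = 12
M (P1): max(8, 5, 3, 5) = 8
K (P2): min(12, 8, 10) = 8
Root (P1): max(8, 13, 8, 8) = 13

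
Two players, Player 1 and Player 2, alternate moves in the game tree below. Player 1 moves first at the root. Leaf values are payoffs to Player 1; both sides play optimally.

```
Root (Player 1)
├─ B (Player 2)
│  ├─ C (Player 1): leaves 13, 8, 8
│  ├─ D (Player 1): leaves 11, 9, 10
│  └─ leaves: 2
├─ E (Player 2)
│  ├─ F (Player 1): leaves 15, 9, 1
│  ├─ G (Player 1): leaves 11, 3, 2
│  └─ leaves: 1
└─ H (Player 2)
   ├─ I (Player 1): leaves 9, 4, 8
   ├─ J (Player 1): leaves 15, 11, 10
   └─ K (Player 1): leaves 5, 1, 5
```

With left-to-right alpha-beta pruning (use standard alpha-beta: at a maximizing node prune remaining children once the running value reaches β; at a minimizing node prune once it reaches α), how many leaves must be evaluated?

C [α=-∞,β=+∞]: v=13
D [α=-∞,β=13]: v=11
B [α=-∞,β=+∞]: v=2
F [α=2,β=+∞]: v=15
G [α=2,β=15]: v=11
E [α=2,β=+∞]: v=1
I [α=2,β=+∞]: v=9
J [α=2,β=9]: v=15 after child 1 ≥ β → β-cutoff, skip 2
K [α=2,β=9]: v=5
H [α=2,β=+∞]: v=5
Root [α=-∞,β=+∞]: v=5
Leaves evaluated: 21 of 23.

21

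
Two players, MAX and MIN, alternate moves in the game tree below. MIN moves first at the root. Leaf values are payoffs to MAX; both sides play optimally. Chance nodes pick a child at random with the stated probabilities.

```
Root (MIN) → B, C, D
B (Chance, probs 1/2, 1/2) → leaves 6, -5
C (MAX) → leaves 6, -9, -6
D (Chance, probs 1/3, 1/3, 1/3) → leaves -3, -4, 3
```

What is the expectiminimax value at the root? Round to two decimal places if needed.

-1.33

B (Chance): 1/2·6 + 1/2·-5 = 0.5
C (MAX): max(6, -9, -6) = 6
D (Chance): 1/3·-3 + 1/3·-4 + 1/3·3 = -1.33
Root (MIN): min(0.5, 6, -1.33) = -1.33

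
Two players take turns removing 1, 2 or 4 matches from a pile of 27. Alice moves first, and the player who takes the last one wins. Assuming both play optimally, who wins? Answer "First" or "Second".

Second

Compute winning (W) and losing (L) positions by backward induction:
i:   0  1  2  3  4  5  6  7  8  9 10 11 12 13 14 15 16 17 18 19 20 21 22 23 24 25 26 27
     L  W  W  L  W  W  L  W  W  L  W  W  L  W  W  L  W  W  L  W  W  L  W  W  L  W  W  L
Position 27 is L, so the second player wins.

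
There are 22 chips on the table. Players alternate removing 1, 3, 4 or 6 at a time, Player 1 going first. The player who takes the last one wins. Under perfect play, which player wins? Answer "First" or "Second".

First

W/L table (W = player to move can force a win):
i:   0  1  2  3  4  5  6  7  8  9 10 11 12 13 14 15 16 17 18 19 20 21 22
     L  W  L  W  W  W  W  L  W  L  W  W  W  W  L  W  L  W  W  W  W  L  W
Position 22 is W, so the first player wins.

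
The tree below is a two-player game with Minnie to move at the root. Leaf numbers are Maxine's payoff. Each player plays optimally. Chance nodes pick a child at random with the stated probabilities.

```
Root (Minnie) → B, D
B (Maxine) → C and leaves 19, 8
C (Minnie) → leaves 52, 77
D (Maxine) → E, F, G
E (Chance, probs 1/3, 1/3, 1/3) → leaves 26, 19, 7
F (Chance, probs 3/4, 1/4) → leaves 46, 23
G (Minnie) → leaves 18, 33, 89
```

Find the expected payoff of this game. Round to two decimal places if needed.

C (Minnie): min(52, 77) = 52
B (Maxine): max(52, 19, 8) = 52
E (Chance): 1/3·26 + 1/3·19 + 1/3·7 = 17.33
F (Chance): 3/4·46 + 1/4·23 = 40.25
G (Minnie): min(18, 33, 89) = 18
D (Maxine): max(17.33, 40.25, 18) = 40.25
Root (Minnie): min(52, 40.25) = 40.25

40.25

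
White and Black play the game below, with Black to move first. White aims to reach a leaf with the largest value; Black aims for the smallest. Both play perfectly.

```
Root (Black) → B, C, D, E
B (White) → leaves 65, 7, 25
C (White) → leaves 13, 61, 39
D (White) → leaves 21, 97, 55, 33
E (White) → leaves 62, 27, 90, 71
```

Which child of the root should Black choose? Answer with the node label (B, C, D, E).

B (White): max(65, 7, 25) = 65
C (White): max(13, 61, 39) = 61
D (White): max(21, 97, 55, 33) = 97
E (White): max(62, 27, 90, 71) = 90
Root (Black): min(65, 61, 97, 90) = 61
Black picks the child with the lowest value: C (value 61).

C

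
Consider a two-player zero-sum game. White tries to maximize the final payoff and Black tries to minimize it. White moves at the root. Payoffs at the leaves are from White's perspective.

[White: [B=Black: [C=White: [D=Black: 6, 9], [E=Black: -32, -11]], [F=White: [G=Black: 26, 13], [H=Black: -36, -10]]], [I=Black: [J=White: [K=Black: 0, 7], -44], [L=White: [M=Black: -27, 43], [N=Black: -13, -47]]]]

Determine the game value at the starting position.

D (Black): min(6, 9) = 6
E (Black): min(-32, -11) = -32
C (White): max(6, -32) = 6
G (Black): min(26, 13) = 13
H (Black): min(-36, -10) = -36
F (White): max(13, -36) = 13
B (Black): min(6, 13) = 6
K (Black): min(0, 7) = 0
J (White): max(0, -44) = 0
M (Black): min(-27, 43) = -27
N (Black): min(-13, -47) = -47
L (White): max(-27, -47) = -27
I (Black): min(0, -27) = -27
Root (White): max(6, -27) = 6

6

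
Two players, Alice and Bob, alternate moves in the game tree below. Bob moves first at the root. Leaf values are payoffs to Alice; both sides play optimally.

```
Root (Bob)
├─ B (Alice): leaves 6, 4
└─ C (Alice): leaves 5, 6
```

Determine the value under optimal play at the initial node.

B (Alice): max(6, 4) = 6
C (Alice): max(5, 6) = 6
Root (Bob): min(6, 6) = 6

6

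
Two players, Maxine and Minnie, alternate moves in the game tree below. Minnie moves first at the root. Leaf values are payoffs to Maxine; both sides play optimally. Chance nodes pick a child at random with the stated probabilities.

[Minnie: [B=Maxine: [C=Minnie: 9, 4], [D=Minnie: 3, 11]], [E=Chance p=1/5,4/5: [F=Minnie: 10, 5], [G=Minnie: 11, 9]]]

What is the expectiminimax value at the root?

4

C (Minnie): min(9, 4) = 4
D (Minnie): min(3, 11) = 3
B (Maxine): max(4, 3) = 4
F (Minnie): min(10, 5) = 5
G (Minnie): min(11, 9) = 9
E (Chance): 1/5·5 + 4/5·9 = 8.2
Root (Minnie): min(4, 8.2) = 4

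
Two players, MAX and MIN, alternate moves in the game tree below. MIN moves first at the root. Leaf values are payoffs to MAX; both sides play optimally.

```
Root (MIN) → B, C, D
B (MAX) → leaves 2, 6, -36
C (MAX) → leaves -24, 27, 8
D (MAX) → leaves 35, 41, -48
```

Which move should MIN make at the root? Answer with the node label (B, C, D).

B (MAX): max(2, 6, -36) = 6
C (MAX): max(-24, 27, 8) = 27
D (MAX): max(35, 41, -48) = 41
Root (MIN): min(6, 27, 41) = 6
MIN picks the child with the lowest value: B (value 6).

B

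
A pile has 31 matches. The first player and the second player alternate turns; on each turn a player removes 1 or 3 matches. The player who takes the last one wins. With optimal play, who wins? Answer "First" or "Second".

First

W/L table (W = player to move can force a win):
i:   0  1  2  3  4  5  6  7  8  9 10 11 12 13 14 15 16 17 18 19 20 21 22 23 24 25 26 27 28 29 30 31
     L  W  L  W  L  W  L  W  L  W  L  W  L  W  L  W  L  W  L  W  L  W  L  W  L  W  L  W  L  W  L  W
Position 31 is W, so the first player wins.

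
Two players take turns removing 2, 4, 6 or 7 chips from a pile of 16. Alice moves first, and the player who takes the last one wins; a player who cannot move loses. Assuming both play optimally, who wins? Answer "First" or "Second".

Positions where the player to move wins (W) vs loses (L):
i:   0  1  2  3  4  5  6  7  8  9 10 11 12 13 14 15 16
     L  L  W  W  W  W  W  W  W  L  L  W  W  W  W  W  W
Position 16 is W, so the first player wins.

First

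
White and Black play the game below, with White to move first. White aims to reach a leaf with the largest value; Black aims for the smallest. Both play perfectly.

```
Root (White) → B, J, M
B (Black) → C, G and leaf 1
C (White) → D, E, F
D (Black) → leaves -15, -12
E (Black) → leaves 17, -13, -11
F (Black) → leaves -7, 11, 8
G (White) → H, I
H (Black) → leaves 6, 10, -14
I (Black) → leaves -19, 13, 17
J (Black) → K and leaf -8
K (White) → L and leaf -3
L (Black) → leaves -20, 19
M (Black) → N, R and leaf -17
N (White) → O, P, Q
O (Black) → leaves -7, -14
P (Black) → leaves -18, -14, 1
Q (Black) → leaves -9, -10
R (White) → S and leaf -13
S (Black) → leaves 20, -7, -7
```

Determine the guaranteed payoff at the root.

D (Black): min(-15, -12) = -15
E (Black): min(17, -13, -11) = -13
F (Black): min(-7, 11, 8) = -7
C (White): max(-15, -13, -7) = -7
H (Black): min(6, 10, -14) = -14
I (Black): min(-19, 13, 17) = -19
G (White): max(-14, -19) = -14
B (Black): min(-7, -14, 1) = -14
L (Black): min(-20, 19) = -20
K (White): max(-20, -3) = -3
J (Black): min(-3, -8) = -8
O (Black): min(-7, -14) = -14
P (Black): min(-18, -14, 1) = -18
Q (Black): min(-9, -10) = -10
N (White): max(-14, -18, -10) = -10
S (Black): min(20, -7, -7) = -7
R (White): max(-7, -13) = -7
M (Black): min(-10, -7, -17) = -17
Root (White): max(-14, -8, -17) = -8

-8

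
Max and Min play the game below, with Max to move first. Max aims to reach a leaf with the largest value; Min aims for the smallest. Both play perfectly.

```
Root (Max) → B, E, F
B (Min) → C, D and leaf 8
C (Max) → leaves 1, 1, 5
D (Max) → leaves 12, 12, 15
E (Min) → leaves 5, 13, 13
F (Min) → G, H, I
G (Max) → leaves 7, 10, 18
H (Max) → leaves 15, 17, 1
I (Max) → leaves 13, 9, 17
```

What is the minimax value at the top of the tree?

17

C (Max): max(1, 1, 5) = 5
D (Max): max(12, 12, 15) = 15
B (Min): min(5, 15, 8) = 5
E (Min): min(5, 13, 13) = 5
G (Max): max(7, 10, 18) = 18
H (Max): max(15, 17, 1) = 17
I (Max): max(13, 9, 17) = 17
F (Min): min(18, 17, 17) = 17
Root (Max): max(5, 5, 17) = 17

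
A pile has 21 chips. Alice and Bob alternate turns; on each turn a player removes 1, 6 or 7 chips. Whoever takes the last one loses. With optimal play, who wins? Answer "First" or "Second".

First

Positions where the player to move wins (W) vs loses (L):
i:   0  1  2  3  4  5  6  7  8  9 10 11 12 13 14 15 16 17 18 19 20 21
     W  L  W  L  W  L  W  W  W  W  W  W  W  L  W  L  W  L  W  W  W  W
Position 21 is W, so the first player wins.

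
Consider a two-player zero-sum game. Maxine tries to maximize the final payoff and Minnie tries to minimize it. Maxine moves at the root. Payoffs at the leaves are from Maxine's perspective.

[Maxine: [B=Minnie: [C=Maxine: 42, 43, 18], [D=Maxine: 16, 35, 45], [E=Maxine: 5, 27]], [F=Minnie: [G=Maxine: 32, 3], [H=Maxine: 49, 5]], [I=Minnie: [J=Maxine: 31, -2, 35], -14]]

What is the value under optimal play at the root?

32

C (Maxine): max(42, 43, 18) = 43
D (Maxine): max(16, 35, 45) = 45
E (Maxine): max(5, 27) = 27
B (Minnie): min(43, 45, 27) = 27
G (Maxine): max(32, 3) = 32
H (Maxine): max(49, 5) = 49
F (Minnie): min(32, 49) = 32
J (Maxine): max(31, -2, 35) = 35
I (Minnie): min(35, -14) = -14
Root (Maxine): max(27, 32, -14) = 32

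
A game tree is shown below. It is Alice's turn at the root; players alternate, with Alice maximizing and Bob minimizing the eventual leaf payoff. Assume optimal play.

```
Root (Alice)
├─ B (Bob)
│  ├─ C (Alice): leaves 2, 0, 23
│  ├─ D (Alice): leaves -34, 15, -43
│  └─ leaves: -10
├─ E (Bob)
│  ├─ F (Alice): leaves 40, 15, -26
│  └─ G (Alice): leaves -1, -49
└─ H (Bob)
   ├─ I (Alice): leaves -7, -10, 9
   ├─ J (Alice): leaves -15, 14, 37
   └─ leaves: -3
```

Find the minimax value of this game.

-1

C (Alice): max(2, 0, 23) = 23
D (Alice): max(-34, 15, -43) = 15
B (Bob): min(23, 15, -10) = -10
F (Alice): max(40, 15, -26) = 40
G (Alice): max(-1, -49) = -1
E (Bob): min(40, -1) = -1
I (Alice): max(-7, -10, 9) = 9
J (Alice): max(-15, 14, 37) = 37
H (Bob): min(9, 37, -3) = -3
Root (Alice): max(-10, -1, -3) = -1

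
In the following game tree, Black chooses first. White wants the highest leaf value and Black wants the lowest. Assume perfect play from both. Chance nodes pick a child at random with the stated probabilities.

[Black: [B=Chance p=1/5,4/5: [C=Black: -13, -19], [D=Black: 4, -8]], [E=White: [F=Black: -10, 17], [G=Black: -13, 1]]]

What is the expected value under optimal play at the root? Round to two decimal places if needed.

-10.2

C (Black): min(-13, -19) = -19
D (Black): min(4, -8) = -8
B (Chance): 1/5·-19 + 4/5·-8 = -10.2
F (Black): min(-10, 17) = -10
G (Black): min(-13, 1) = -13
E (White): max(-10, -13) = -10
Root (Black): min(-10.2, -10) = -10.2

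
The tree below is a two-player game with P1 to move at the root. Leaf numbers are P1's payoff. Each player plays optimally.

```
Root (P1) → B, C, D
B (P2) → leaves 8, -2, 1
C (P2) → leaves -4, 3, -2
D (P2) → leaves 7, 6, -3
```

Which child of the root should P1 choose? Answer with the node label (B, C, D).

B

B (P2): min(8, -2, 1) = -2
C (P2): min(-4, 3, -2) = -4
D (P2): min(7, 6, -3) = -3
Root (P1): max(-2, -4, -3) = -2
P1 picks the child with the highest value: B (value -2).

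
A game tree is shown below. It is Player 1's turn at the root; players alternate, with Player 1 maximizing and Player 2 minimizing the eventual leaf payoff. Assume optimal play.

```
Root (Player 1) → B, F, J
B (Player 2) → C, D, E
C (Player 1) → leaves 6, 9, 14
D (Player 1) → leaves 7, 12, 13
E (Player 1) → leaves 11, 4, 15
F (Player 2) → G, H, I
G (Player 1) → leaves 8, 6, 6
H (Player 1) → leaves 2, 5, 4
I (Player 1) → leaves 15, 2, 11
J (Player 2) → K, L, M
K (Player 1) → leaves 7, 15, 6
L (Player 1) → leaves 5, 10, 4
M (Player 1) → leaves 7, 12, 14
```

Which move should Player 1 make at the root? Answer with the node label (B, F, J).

B

C (Player 1): max(6, 9, 14) = 14
D (Player 1): max(7, 12, 13) = 13
E (Player 1): max(11, 4, 15) = 15
B (Player 2): min(14, 13, 15) = 13
G (Player 1): max(8, 6, 6) = 8
H (Player 1): max(2, 5, 4) = 5
I (Player 1): max(15, 2, 11) = 15
F (Player 2): min(8, 5, 15) = 5
K (Player 1): max(7, 15, 6) = 15
L (Player 1): max(5, 10, 4) = 10
M (Player 1): max(7, 12, 14) = 14
J (Player 2): min(15, 10, 14) = 10
Root (Player 1): max(13, 5, 10) = 13
Player 1 picks the child with the highest value: B (value 13).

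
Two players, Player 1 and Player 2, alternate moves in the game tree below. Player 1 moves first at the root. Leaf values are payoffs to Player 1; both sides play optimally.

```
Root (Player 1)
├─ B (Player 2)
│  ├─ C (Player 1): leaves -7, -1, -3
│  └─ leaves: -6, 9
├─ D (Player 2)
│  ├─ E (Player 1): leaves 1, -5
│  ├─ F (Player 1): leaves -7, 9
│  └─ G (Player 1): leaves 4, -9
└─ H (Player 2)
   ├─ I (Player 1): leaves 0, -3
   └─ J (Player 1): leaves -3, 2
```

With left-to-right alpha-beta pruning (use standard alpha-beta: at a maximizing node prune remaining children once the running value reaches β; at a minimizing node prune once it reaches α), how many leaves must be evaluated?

C [α=-∞,β=+∞]: v=-1
B [α=-∞,β=+∞]: v=-6
E [α=-6,β=+∞]: v=1
F [α=-6,β=1]: v=9
G [α=-6,β=1]: v=4 after child 1 ≥ β → β-cutoff, skip 1
D [α=-6,β=+∞]: v=1
I [α=1,β=+∞]: v=0
H [α=1,β=+∞]: v=0 after child 1 ≤ α → α-cutoff, skip 1
Root [α=-∞,β=+∞]: v=1
Leaves evaluated: 12 of 15.

12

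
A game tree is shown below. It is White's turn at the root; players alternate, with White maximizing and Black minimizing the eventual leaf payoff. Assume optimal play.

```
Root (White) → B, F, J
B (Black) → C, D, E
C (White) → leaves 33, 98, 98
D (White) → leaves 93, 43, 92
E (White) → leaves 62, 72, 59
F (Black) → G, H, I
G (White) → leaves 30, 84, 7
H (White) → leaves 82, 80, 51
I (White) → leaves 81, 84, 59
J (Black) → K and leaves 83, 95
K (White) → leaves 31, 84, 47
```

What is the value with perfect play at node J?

K: max(31, 84, 47) = 84
J: min(84, 83, 95) = 83

83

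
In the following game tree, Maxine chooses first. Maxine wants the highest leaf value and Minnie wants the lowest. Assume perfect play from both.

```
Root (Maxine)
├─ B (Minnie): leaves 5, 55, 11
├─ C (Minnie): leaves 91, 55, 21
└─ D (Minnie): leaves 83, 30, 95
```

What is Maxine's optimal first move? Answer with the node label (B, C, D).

B (Minnie): min(5, 55, 11) = 5
C (Minnie): min(91, 55, 21) = 21
D (Minnie): min(83, 30, 95) = 30
Root (Maxine): max(5, 21, 30) = 30
Maxine picks the child with the highest value: D (value 30).

D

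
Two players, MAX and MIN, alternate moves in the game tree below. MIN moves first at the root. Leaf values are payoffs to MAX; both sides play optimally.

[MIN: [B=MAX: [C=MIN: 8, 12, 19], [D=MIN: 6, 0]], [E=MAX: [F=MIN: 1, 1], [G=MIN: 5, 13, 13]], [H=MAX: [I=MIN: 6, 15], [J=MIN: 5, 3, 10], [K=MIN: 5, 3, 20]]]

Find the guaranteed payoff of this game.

C (MIN): min(8, 12, 19) = 8
D (MIN): min(6, 0) = 0
B (MAX): max(8, 0) = 8
F (MIN): min(1, 1) = 1
G (MIN): min(5, 13, 13) = 5
E (MAX): max(1, 5) = 5
I (MIN): min(6, 15) = 6
J (MIN): min(5, 3, 10) = 3
K (MIN): min(5, 3, 20) = 3
H (MAX): max(6, 3, 3) = 6
Root (MIN): min(8, 5, 6) = 5

5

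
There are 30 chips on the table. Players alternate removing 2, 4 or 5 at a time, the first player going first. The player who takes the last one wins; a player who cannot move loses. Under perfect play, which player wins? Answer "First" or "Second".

First

i:   0  1  2  3  4  5  6  7  8  9 10 11 12 13 14 15 16 17 18 19 20 21 22 23 24 25 26 27 28 29 30
     L  L  W  W  W  W  W  L  L  W  W  W  W  W  L  L  W  W  W  W  W  L  L  W  W  W  W  W  L  L  W
Position 30 is W, so the first player wins.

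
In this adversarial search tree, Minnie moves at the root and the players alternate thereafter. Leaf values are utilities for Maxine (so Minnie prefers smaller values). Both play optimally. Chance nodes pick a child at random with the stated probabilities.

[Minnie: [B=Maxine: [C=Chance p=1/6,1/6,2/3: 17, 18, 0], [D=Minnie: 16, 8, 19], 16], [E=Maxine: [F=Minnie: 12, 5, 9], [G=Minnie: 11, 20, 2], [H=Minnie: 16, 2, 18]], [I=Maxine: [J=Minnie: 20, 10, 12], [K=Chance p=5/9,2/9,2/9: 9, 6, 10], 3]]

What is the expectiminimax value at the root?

5

C (Chance): 1/6·17 + 1/6·18 + 2/3·0 = 5.83
D (Minnie): min(16, 8, 19) = 8
B (Maxine): max(5.83, 8, 16) = 16
F (Minnie): min(12, 5, 9) = 5
G (Minnie): min(11, 20, 2) = 2
H (Minnie): min(16, 2, 18) = 2
E (Maxine): max(5, 2, 2) = 5
J (Minnie): min(20, 10, 12) = 10
K (Chance): 5/9·9 + 2/9·6 + 2/9·10 = 8.56
I (Maxine): max(10, 8.56, 3) = 10
Root (Minnie): min(16, 5, 10) = 5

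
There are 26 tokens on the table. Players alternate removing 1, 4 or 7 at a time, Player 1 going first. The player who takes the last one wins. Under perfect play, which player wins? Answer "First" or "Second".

Second

W/L table (W = player to move can force a win):
i:   0  1  2  3  4  5  6  7  8  9 10 11 12 13 14 15 16 17 18 19 20 21 22 23 24 25 26
     L  W  L  W  W  L  W  W  L  W  L  W  W  L  W  W  L  W  L  W  W  L  W  W  L  W  L
Position 26 is L, so the second player wins.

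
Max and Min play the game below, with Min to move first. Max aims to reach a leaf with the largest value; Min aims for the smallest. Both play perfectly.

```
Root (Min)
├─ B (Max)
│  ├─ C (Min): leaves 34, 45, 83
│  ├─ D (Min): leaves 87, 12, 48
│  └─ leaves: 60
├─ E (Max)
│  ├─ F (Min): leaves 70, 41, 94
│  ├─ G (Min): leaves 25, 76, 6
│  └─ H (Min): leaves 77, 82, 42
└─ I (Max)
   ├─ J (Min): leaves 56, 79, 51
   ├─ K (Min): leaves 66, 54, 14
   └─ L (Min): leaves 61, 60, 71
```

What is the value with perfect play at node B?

C: min(34, 45, 83) = 34
D: min(87, 12, 48) = 12
B: max(34, 12, 60) = 60

60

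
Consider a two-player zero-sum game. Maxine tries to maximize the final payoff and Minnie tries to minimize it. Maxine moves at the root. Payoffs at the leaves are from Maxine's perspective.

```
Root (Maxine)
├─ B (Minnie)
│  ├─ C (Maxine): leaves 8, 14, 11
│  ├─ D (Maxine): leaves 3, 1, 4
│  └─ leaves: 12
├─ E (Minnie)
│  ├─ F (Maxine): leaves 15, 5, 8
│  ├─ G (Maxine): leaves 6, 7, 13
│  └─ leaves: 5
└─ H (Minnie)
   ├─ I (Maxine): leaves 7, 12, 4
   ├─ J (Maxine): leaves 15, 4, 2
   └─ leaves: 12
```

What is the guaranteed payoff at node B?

C: max(8, 14, 11) = 14
D: max(3, 1, 4) = 4
B: min(14, 4, 12) = 4

4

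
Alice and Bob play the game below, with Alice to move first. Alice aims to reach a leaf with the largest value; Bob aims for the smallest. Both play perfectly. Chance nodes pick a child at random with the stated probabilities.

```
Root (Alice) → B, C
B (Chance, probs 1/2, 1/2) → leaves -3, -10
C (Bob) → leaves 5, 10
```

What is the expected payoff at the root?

5

B (Chance): 1/2·-3 + 1/2·-10 = -6.5
C (Bob): min(5, 10) = 5
Root (Alice): max(-6.5, 5) = 5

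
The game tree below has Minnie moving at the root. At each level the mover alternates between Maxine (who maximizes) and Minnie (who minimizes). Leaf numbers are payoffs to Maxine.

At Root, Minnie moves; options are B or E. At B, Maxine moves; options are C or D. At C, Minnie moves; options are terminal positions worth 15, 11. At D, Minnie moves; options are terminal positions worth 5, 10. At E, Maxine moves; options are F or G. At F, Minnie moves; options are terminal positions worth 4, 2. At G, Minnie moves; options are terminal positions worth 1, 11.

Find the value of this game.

2

C (Minnie): min(15, 11) = 11
D (Minnie): min(5, 10) = 5
B (Maxine): max(11, 5) = 11
F (Minnie): min(4, 2) = 2
G (Minnie): min(1, 11) = 1
E (Maxine): max(2, 1) = 2
Root (Minnie): min(11, 2) = 2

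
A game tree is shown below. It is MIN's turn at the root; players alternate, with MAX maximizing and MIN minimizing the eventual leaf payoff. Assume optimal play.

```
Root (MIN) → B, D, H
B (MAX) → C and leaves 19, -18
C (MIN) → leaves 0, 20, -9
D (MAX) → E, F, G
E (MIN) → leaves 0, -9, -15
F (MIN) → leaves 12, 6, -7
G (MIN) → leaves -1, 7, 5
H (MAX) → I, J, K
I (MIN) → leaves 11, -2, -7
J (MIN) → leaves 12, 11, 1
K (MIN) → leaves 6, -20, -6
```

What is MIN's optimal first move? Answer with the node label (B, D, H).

D

C (MIN): min(0, 20, -9) = -9
B (MAX): max(-9, 19, -18) = 19
E (MIN): min(0, -9, -15) = -15
F (MIN): min(12, 6, -7) = -7
G (MIN): min(-1, 7, 5) = -1
D (MAX): max(-15, -7, -1) = -1
I (MIN): min(11, -2, -7) = -7
J (MIN): min(12, 11, 1) = 1
K (MIN): min(6, -20, -6) = -20
H (MAX): max(-7, 1, -20) = 1
Root (MIN): min(19, -1, 1) = -1
MIN picks the child with the lowest value: D (value -1).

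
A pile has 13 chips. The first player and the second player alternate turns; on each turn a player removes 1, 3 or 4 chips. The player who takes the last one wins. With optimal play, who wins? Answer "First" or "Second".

i:   0  1  2  3  4  5  6  7  8  9 10 11 12 13
     L  W  L  W  W  W  W  L  W  L  W  W  W  W
Position 13 is W, so the first player wins.

First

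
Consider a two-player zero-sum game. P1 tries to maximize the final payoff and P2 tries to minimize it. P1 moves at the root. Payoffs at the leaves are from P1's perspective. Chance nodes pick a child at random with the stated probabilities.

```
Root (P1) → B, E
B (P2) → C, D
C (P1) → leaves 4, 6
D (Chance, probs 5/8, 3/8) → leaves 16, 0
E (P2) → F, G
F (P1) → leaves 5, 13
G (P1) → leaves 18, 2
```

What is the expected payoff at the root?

13

C (P1): max(4, 6) = 6
D (Chance): 5/8·16 + 3/8·0 = 10
B (P2): min(6, 10) = 6
F (P1): max(5, 13) = 13
G (P1): max(18, 2) = 18
E (P2): min(13, 18) = 13
Root (P1): max(6, 13) = 13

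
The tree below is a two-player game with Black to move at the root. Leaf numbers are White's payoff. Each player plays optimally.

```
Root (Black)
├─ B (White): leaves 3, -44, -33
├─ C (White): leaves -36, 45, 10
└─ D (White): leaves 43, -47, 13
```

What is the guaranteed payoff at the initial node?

3

B (White): max(3, -44, -33) = 3
C (White): max(-36, 45, 10) = 45
D (White): max(43, -47, 13) = 43
Root (Black): min(3, 45, 43) = 3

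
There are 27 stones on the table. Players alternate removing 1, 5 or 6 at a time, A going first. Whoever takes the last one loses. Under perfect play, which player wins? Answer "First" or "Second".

Second

Positions where the player to move wins (W) vs loses (L):
i:   0  1  2  3  4  5  6  7  8  9 10 11 12 13 14 15 16 17 18 19 20 21 22 23 24 25 26 27
     W  L  W  L  W  L  W  W  W  W  W  W  L  W  L  W  L  W  W  W  W  W  W  L  W  L  W  L
Position 27 is L, so the second player wins.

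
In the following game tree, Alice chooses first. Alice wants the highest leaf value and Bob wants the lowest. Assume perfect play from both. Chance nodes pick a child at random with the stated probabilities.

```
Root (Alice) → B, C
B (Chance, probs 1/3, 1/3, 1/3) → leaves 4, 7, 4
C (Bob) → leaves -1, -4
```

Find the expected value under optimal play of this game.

5

B (Chance): 1/3·4 + 1/3·7 + 1/3·4 = 5
C (Bob): min(-1, -4) = -4
Root (Alice): max(5, -4) = 5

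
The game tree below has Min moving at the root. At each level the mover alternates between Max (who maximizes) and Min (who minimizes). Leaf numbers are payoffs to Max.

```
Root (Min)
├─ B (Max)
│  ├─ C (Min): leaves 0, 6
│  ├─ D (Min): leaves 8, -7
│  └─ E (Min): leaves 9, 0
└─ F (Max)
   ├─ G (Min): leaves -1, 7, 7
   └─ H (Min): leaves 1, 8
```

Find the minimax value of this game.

0

C (Min): min(0, 6) = 0
D (Min): min(8, -7) = -7
E (Min): min(9, 0) = 0
B (Max): max(0, -7, 0) = 0
G (Min): min(-1, 7, 7) = -1
H (Min): min(1, 8) = 1
F (Max): max(-1, 1) = 1
Root (Min): min(0, 1) = 0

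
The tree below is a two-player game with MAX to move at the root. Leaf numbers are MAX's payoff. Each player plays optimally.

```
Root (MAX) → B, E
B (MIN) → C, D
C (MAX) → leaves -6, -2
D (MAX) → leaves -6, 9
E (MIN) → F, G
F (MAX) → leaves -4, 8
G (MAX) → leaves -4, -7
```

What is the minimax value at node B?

-2

C: max(-6, -2) = -2
D: max(-6, 9) = 9
B: min(-2, 9) = -2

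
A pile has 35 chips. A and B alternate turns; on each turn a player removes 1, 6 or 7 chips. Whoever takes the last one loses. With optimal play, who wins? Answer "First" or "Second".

Compute winning (W) and losing (L) positions by backward induction:
i:   0  1  2  3  4  5  6  7  8  9 10 11 12 13 14 15 16 17 18 19 20 21 22 23 24 25 26 27 28 29 30 31 32 33 34 35
     W  L  W  L  W  L  W  W  W  W  W  W  W  L  W  L  W  L  W  W  W  W  W  W  W  L  W  L  W  L  W  W  W  W  W  W
Position 35 is W, so the first player wins.

First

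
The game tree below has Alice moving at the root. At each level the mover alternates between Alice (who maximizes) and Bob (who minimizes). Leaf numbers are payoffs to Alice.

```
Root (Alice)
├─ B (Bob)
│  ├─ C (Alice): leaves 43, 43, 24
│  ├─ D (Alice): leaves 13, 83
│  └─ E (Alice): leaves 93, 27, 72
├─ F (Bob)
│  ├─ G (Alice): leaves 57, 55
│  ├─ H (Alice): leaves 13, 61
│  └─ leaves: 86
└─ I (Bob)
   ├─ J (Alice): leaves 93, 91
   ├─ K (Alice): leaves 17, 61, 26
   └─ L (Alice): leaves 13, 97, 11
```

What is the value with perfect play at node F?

57

G: max(57, 55) = 57
H: max(13, 61) = 61
F: min(57, 61, 86) = 57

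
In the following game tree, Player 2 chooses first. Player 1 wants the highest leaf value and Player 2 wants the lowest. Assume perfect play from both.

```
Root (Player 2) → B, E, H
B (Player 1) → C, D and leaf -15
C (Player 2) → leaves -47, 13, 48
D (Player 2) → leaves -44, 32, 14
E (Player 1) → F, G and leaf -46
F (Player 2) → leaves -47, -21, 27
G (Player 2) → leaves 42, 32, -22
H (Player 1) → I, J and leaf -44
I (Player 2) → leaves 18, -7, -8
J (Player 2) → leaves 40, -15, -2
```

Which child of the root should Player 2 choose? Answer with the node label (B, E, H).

C (Player 2): min(-47, 13, 48) = -47
D (Player 2): min(-44, 32, 14) = -44
B (Player 1): max(-47, -44, -15) = -15
F (Player 2): min(-47, -21, 27) = -47
G (Player 2): min(42, 32, -22) = -22
E (Player 1): max(-47, -22, -46) = -22
I (Player 2): min(18, -7, -8) = -8
J (Player 2): min(40, -15, -2) = -15
H (Player 1): max(-8, -15, -44) = -8
Root (Player 2): min(-15, -22, -8) = -22
Player 2 picks the child with the lowest value: E (value -22).

E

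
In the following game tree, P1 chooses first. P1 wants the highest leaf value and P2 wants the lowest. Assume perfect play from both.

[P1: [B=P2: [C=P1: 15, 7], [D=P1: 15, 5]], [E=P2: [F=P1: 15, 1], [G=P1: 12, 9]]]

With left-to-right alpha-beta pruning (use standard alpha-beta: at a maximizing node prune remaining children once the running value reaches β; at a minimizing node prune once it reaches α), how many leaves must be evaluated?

5

C [α=-∞,β=+∞]: v=15
D [α=-∞,β=15]: v=15 after child 1 ≥ β → β-cutoff, skip 1
B [α=-∞,β=+∞]: v=15
F [α=15,β=+∞]: v=15
E [α=15,β=+∞]: v=15 after child 1 ≤ α → α-cutoff, skip 1
Root [α=-∞,β=+∞]: v=15
Leaves evaluated: 5 of 8.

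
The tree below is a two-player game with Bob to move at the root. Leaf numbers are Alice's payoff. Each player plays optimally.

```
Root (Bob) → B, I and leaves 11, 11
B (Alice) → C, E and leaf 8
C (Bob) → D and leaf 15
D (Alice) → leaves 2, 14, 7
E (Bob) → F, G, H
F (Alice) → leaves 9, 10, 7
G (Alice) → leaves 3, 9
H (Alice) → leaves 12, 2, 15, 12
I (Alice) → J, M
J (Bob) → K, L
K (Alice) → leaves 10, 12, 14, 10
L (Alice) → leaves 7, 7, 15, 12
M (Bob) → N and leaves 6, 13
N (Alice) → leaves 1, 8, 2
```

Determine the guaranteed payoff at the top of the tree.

D (Alice): max(2, 14, 7) = 14
C (Bob): min(14, 15) = 14
F (Alice): max(9, 10, 7) = 10
G (Alice): max(3, 9) = 9
H (Alice): max(12, 2, 15, 12) = 15
E (Bob): min(10, 9, 15) = 9
B (Alice): max(14, 9, 8) = 14
K (Alice): max(10, 12, 14, 10) = 14
L (Alice): max(7, 7, 15, 12) = 15
J (Bob): min(14, 15) = 14
N (Alice): max(1, 8, 2) = 8
M (Bob): min(8, 6, 13) = 6
I (Alice): max(14, 6) = 14
Root (Bob): min(14, 14, 11, 11) = 11

11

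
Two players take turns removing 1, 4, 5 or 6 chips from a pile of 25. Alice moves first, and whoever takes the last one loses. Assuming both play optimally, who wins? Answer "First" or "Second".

Positions where the player to move wins (W) vs loses (L):
i:   0  1  2  3  4  5  6  7  8  9 10 11 12 13 14 15 16 17 18 19 20 21 22 23 24 25
     W  L  W  L  W  W  W  W  W  W  L  W  L  W  W  W  W  W  W  L  W  L  W  W  W  W
Position 25 is W, so the first player wins.

First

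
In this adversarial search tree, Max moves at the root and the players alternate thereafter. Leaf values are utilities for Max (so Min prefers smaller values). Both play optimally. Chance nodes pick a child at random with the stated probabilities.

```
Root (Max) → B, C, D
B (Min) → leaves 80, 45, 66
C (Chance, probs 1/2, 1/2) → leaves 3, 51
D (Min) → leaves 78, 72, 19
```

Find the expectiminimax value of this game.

45

B (Min): min(80, 45, 66) = 45
C (Chance): 1/2·3 + 1/2·51 = 27
D (Min): min(78, 72, 19) = 19
Root (Max): max(45, 27, 19) = 45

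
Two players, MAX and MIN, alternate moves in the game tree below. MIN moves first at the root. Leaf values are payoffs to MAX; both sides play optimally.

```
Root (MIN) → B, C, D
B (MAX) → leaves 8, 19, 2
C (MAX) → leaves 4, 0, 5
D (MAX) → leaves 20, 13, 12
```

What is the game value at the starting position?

B (MAX): max(8, 19, 2) = 19
C (MAX): max(4, 0, 5) = 5
D (MAX): max(20, 13, 12) = 20
Root (MIN): min(19, 5, 20) = 5

5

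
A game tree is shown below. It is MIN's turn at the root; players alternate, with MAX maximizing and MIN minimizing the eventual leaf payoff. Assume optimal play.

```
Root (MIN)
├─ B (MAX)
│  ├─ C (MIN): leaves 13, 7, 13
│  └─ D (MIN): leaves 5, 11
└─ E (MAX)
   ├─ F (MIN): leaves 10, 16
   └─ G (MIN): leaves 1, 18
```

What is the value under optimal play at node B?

C: min(13, 7, 13) = 7
D: min(5, 11) = 5
B: max(7, 5) = 7

7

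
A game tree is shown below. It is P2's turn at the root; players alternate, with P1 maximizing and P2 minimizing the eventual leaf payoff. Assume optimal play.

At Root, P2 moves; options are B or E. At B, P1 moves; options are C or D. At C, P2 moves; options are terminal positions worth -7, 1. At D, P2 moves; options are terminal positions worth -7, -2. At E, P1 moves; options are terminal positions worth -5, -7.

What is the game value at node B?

C: min(-7, 1) = -7
D: min(-7, -2) = -7
B: max(-7, -7) = -7

-7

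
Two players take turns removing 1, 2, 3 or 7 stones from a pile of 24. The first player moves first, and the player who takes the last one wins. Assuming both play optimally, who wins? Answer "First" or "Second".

Second

i:   0  1  2  3  4  5  6  7  8  9 10 11 12 13 14 15 16 17 18 19 20 21 22 23 24
     L  W  W  W  L  W  W  W  L  W  W  W  L  W  W  W  L  W  W  W  L  W  W  W  L
Position 24 is L, so the second player wins.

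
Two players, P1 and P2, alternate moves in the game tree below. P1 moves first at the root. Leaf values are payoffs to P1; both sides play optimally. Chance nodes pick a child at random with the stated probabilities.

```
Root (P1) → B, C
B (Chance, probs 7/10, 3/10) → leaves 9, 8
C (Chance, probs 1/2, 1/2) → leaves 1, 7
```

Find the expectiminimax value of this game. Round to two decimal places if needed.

B (Chance): 7/10·9 + 3/10·8 = 8.7
C (Chance): 1/2·1 + 1/2·7 = 4
Root (P1): max(8.7, 4) = 8.7

8.7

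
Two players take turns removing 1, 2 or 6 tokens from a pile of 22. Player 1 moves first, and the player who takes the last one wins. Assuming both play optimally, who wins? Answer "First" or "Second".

First

i:   0  1  2  3  4  5  6  7  8  9 10 11 12 13 14 15 16 17 18 19 20 21 22
     L  W  W  L  W  W  W  L  W  W  L  W  W  W  L  W  W  L  W  W  W  L  W
Position 22 is W, so the first player wins.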